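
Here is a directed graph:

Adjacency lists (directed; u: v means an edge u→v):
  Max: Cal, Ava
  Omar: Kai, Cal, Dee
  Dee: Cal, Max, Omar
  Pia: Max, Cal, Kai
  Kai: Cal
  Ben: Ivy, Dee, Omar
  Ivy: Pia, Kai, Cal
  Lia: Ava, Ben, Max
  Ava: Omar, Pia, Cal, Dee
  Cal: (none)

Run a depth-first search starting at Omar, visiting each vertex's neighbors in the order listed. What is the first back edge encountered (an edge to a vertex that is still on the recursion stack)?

Ava→Omar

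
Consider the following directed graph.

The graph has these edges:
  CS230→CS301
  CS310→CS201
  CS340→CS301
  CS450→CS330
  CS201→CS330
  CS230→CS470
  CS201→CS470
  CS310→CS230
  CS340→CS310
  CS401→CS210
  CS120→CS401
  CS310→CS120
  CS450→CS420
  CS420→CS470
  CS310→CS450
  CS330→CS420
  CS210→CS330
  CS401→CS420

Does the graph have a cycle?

DFS with white/gray/black marking, starting from CS450:
CS450 gray
  CS420 gray
    CS470 gray
    CS470 black
  CS420 black
  CS330 gray
    CS330→CS420: CS420 black — skip
  CS330 black
CS450 black
CS210 gray
  CS210→CS330: CS330 black — skip
CS210 black
CS120 gray
  CS401 gray
    CS401→CS210: CS210 black — skip
    CS401→CS420: CS420 black — skip
  CS401 black
CS120 black
CS301 gray
CS301 black
CS201 gray
  CS201→CS330: CS330 black — skip
  CS201→CS470: CS470 black — skip
CS201 black
CS340 gray
  CS340→CS301: CS301 black — skip
  CS310 gray
    CS230 gray
      CS230→CS470: CS470 black — skip
      CS230→CS301: CS301 black — skip
    CS230 black
    CS310→CS450: CS450 black — skip
    CS310→CS120: CS120 black — skip
    CS310→CS201: CS201 black — skip
  CS310 black
CS340 black
Every edge goes to a white or black vertex — no back edge, so the graph is acyclic.

No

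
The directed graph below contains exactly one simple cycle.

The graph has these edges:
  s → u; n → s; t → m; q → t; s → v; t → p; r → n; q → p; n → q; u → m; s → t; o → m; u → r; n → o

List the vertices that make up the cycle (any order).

n, r, s, u

DFS with gray/black marking from r:
r gray
  n gray
    q gray
      t gray
        m gray
        m black
        p gray
        p black
      t black
      q→p: p black — skip
    q black
    o gray
      o→m: m black — skip
    o black
    s gray
      s→t: t black — skip
      v gray
      v black
      u gray
        u→m: m black — skip
        u→r: r is gray → back edge
Back edge closes the cycle r → n → s → u → r; its vertices are {n, r, s, u}.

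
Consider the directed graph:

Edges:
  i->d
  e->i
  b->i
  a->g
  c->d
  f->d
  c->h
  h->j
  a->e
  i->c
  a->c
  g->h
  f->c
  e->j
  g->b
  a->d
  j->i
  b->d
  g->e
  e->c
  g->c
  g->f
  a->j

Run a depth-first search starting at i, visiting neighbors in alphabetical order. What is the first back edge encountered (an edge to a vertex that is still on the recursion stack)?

DFS from i (visiting neighbors in alphabetical order); mark gray on enter, black on exit:
i gray
  c gray
    d gray
    d black
    h gray
      j gray
        j→i: i is gray → back edge
First back edge: j → i.

j->i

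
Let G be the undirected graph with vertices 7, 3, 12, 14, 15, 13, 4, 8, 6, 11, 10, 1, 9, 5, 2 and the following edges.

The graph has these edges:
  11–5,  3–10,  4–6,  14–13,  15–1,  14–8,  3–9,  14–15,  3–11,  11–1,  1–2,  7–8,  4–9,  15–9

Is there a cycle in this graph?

Yes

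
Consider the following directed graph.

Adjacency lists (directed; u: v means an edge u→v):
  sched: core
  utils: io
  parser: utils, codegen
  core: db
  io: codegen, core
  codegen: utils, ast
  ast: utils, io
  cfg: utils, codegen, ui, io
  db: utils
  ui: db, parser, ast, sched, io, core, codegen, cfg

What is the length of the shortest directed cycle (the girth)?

For each vertex v, BFS finds the shortest path from v back to v.
The shortest such closed walk is ui → cfg → ui, length 2.

2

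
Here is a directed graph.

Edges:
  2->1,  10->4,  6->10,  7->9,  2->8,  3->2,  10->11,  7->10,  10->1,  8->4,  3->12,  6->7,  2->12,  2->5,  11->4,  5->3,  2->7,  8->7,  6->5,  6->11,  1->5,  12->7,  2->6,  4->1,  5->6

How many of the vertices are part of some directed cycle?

A vertex is on a directed cycle iff it belongs to a strongly connected component of size ≥ 2 (or has a self-loop).
The vertices on cycles are {1, 2, 3, 4, 5, 6, 7, 8, 10, 11, 12} — 11 in total.

11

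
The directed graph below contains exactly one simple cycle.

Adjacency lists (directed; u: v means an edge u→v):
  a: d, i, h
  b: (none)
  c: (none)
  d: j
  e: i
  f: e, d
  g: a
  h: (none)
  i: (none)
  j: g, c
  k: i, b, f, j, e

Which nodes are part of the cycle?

a, d, g, j

DFS with gray/black marking from j:
j gray
  g gray
    a gray
      d gray
        d→j: j is gray → back edge
Back edge closes the cycle j → g → a → d → j; its vertices are {a, d, g, j}.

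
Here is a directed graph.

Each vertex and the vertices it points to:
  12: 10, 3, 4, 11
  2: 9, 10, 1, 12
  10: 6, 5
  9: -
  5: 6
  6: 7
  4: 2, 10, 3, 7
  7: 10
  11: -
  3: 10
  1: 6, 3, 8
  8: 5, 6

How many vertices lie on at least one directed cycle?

A vertex is on a directed cycle iff it belongs to a strongly connected component of size ≥ 2 (or has a self-loop).
The vertices on cycles are {2, 4, 5, 6, 7, 10, 12} — 7 in total.

7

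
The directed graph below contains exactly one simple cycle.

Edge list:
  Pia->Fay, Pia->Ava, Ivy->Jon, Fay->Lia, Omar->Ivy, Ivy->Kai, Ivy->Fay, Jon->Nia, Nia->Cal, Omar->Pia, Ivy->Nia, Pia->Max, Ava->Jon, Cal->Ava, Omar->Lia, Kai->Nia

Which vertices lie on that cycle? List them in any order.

DFS with gray/black marking from Jon:
Jon gray
  Nia gray
    Cal gray
      Ava gray
        Ava→Jon: Jon is gray → back edge
Back edge closes the cycle Jon → Nia → Cal → Ava → Jon; its vertices are {Ava, Cal, Jon, Nia}.

Ava, Cal, Jon, Nia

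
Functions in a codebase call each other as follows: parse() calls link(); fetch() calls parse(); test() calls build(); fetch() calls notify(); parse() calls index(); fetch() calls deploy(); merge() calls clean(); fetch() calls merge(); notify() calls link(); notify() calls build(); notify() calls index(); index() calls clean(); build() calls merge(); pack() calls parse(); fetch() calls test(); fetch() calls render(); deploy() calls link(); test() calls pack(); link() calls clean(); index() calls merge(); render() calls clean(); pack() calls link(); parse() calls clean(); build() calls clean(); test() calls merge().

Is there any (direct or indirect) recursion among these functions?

DFS with white/gray/black marking, starting from index:
index gray
  clean gray
  clean black
  merge gray
    merge→clean: clean black — skip
  merge black
index black
parse gray
  parse→index: index black — skip
  parse→clean: clean black — skip
  link gray
    link→clean: clean black — skip
  link black
parse black
pack gray
  pack→link: link black — skip
  pack→parse: parse black — skip
pack black
test gray
  build gray
    build→clean: clean black — skip
    build→merge: merge black — skip
  build black
  test→pack: pack black — skip
  test→merge: merge black — skip
test black
deploy gray
  deploy→link: link black — skip
deploy black
render gray
  render→clean: clean black — skip
render black
notify gray
  notify→build: build black — skip
  notify→link: link black — skip
  notify→index: index black — skip
notify black
fetch gray
  fetch→render: render black — skip
  fetch→parse: parse black — skip
  fetch→deploy: deploy black — skip
  fetch→test: test black — skip
  fetch→notify: notify black — skip
  fetch→merge: merge black — skip
fetch black
Every edge goes to a white or black vertex — no back edge, so the graph is acyclic.

No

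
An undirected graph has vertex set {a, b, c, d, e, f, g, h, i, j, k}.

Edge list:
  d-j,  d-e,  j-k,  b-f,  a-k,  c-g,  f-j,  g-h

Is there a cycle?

No

DFS, tracking each vertex's parent; an edge to a visited non-parent vertex closes a cycle.
Start from k:
visit k (parent –)
  visit j (parent k)
    visit d (parent j)
      visit e (parent d)
        e–d: parent, skip
      d–j: parent, skip
    visit f (parent j)
      visit b (parent f)
        b–f: parent, skip
      f–j: parent, skip
    j–k: parent, skip
  visit a (parent k)
    a–k: parent, skip
visit c (parent –)
  visit g (parent c)
    visit h (parent g)
      h–g: parent, skip
    g–c: parent, skip
visit i (parent –)
No non-parent visited neighbor found — the graph is a forest.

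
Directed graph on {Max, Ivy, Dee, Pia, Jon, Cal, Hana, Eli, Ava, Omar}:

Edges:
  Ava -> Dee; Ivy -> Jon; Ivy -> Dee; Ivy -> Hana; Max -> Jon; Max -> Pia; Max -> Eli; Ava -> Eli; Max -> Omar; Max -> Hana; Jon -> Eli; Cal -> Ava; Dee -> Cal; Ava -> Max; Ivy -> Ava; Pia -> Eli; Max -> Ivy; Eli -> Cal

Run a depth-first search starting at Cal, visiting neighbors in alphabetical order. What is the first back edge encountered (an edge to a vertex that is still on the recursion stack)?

Dee→Cal

DFS from Cal (visiting neighbors in alphabetical order); mark gray on enter, black on exit:
Cal gray
  Ava gray
    Dee gray
      Dee→Cal: Cal is gray → back edge
First back edge: Dee → Cal.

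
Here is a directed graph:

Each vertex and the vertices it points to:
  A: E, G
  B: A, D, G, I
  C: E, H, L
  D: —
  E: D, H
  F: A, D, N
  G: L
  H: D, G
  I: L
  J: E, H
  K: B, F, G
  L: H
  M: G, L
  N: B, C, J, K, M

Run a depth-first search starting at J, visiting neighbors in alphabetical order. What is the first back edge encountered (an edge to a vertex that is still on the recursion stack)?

DFS from J (visiting neighbors in alphabetical order); mark gray on enter, black on exit:
J gray
  E gray
    D gray
    D black
    H gray
      H→D: D black — skip
      G gray
        L gray
          L→H: H is gray → back edge
First back edge: L → H.

L->H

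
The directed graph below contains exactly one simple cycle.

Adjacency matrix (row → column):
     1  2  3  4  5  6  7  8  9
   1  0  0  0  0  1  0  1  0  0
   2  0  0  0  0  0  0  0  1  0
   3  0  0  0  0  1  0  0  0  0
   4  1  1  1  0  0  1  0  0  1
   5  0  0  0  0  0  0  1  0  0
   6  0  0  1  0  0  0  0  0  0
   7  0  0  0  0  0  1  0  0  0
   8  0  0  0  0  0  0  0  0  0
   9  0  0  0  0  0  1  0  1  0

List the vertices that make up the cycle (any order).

DFS with gray/black marking from 3:
3 gray
  5 gray
    7 gray
      6 gray
        6→3: 3 is gray → back edge
Back edge closes the cycle 3 → 5 → 7 → 6 → 3; its vertices are {3, 5, 6, 7}.

3, 5, 6, 7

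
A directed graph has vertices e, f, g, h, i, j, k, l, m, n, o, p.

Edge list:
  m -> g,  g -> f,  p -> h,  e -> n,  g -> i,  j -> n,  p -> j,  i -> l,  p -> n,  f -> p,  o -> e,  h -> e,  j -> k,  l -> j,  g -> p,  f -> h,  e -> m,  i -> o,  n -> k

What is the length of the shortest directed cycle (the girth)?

5

For each vertex v, BFS finds the shortest path from v back to v.
The shortest such closed walk is m → g → f → h → e → m, length 5.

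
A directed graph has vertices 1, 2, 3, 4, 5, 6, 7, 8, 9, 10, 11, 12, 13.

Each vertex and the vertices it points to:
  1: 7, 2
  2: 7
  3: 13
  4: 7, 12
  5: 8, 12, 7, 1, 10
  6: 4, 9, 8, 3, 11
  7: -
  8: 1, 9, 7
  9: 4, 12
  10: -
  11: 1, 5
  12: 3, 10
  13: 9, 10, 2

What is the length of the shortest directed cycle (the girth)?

4

For each vertex v, BFS finds the shortest path from v back to v.
The shortest such closed walk is 3 → 13 → 9 → 12 → 3, length 4.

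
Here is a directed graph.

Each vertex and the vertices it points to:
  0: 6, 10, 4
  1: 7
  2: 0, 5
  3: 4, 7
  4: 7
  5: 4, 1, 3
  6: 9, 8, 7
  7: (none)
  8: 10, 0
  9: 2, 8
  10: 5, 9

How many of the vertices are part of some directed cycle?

6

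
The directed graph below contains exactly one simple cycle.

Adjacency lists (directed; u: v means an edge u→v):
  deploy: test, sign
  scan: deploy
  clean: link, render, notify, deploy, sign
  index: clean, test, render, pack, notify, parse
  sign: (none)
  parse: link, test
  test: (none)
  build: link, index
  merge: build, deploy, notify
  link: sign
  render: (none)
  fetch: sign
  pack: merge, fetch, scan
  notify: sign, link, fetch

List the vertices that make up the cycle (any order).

DFS with gray/black marking from build:
build gray
  link gray
    sign gray
    sign black
  link black
  index gray
    clean gray
      clean→link: link black — skip
      render gray
      render black
      notify gray
        notify→sign: sign black — skip
        notify→link: link black — skip
        fetch gray
          fetch→sign: sign black — skip
        fetch black
      notify black
      deploy gray
        test gray
        test black
        deploy→sign: sign black — skip
      deploy black
      clean→sign: sign black — skip
    clean black
    index→test: test black — skip
    index→render: render black — skip
    pack gray
      merge gray
        merge→build: build is gray → back edge
Back edge closes the cycle build → index → pack → merge → build; its vertices are {pack, build, index, merge}.

pack, build, index, merge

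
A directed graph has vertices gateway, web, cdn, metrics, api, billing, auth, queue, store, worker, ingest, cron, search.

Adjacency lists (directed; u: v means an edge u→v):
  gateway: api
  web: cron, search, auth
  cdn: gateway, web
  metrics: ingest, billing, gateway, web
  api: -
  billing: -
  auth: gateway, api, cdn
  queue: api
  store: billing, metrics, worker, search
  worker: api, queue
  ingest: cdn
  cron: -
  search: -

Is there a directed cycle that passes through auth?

Yes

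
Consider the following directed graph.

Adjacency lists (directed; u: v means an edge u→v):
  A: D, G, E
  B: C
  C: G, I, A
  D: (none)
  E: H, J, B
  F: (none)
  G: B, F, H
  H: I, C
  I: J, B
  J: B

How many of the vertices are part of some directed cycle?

8

A vertex is on a directed cycle iff it belongs to a strongly connected component of size ≥ 2 (or has a self-loop).
The vertices on cycles are {A, B, C, E, G, H, I, J} — 8 in total.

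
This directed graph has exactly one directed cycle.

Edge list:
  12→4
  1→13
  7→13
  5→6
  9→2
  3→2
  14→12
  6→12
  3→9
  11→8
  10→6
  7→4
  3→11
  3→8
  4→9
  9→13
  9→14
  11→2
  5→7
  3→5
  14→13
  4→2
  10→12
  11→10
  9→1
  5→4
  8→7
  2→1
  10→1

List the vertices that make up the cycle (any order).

DFS with gray/black marking from 4:
4 gray
  9 gray
    2 gray
      1 gray
        13 gray
        13 black
      1 black
    2 black
    9→1: 1 black — skip
    9→13: 13 black — skip
    14 gray
      12 gray
        12→4: 4 is gray → back edge
Back edge closes the cycle 4 → 9 → 14 → 12 → 4; its vertices are {4, 9, 12, 14}.

4, 9, 12, 14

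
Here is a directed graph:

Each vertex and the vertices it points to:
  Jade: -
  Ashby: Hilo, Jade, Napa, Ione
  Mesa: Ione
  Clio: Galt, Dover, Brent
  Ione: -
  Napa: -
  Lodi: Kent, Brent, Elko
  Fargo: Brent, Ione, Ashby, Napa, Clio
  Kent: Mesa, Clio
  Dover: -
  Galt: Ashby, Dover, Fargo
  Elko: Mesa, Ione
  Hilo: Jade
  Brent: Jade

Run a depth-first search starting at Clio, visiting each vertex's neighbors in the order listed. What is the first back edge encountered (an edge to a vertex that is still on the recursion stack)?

Fargo→Clio

DFS from Clio (visiting each vertex's neighbors in the order listed); mark gray on enter, black on exit:
Clio gray
  Galt gray
    Ashby gray
      Hilo gray
        Jade gray
        Jade black
      Hilo black
      Ashby→Jade: Jade black — skip
      Napa gray
      Napa black
      Ione gray
      Ione black
    Ashby black
    Dover gray
    Dover black
    Fargo gray
      Brent gray
        Brent→Jade: Jade black — skip
      Brent black
      Fargo→Ione: Ione black — skip
      Fargo→Ashby: Ashby black — skip
      Fargo→Napa: Napa black — skip
      Fargo→Clio: Clio is gray → back edge
First back edge: Fargo → Clio.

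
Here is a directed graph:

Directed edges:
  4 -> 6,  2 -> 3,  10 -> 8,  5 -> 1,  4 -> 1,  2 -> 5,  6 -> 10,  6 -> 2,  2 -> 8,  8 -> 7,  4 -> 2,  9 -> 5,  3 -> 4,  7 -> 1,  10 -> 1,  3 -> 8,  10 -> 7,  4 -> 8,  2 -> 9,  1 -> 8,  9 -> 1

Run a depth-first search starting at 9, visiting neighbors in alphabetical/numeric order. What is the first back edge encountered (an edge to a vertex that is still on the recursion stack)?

DFS from 9 (visiting neighbors in alphabetical/numeric order); mark gray on enter, black on exit:
9 gray
  1 gray
    8 gray
      7 gray
        7→1: 1 is gray → back edge
First back edge: 7 → 1.

7→1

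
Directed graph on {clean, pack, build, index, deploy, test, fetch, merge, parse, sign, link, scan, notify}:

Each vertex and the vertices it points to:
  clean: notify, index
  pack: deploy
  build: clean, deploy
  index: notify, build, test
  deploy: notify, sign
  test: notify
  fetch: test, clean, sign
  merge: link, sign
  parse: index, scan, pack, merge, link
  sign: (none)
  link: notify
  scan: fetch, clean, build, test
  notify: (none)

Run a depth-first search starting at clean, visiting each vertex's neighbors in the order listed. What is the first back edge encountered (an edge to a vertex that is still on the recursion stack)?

build->clean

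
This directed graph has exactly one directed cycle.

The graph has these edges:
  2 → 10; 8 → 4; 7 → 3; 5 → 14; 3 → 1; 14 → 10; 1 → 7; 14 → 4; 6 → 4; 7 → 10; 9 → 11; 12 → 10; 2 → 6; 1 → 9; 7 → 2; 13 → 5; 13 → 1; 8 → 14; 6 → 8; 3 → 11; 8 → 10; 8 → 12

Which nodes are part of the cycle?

DFS with gray/black marking from 1:
1 gray
  7 gray
    10 gray
    10 black
    2 gray
      6 gray
        8 gray
          12 gray
            12→10: 10 black — skip
          12 black
          14 gray
            4 gray
            4 black
            14→10: 10 black — skip
          14 black
          8→4: 4 black — skip
          8→10: 10 black — skip
        8 black
        6→4: 4 black — skip
      6 black
      2→10: 10 black — skip
    2 black
    3 gray
      3→1: 1 is gray → back edge
Back edge closes the cycle 1 → 7 → 3 → 1; its vertices are {1, 3, 7}.

1, 3, 7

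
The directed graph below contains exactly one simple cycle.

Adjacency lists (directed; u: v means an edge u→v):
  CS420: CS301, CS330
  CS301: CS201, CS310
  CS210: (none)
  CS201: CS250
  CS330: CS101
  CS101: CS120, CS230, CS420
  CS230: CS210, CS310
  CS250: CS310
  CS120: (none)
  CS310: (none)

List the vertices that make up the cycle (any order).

CS101, CS330, CS420

DFS with gray/black marking from CS101:
CS101 gray
  CS120 gray
  CS120 black
  CS230 gray
    CS210 gray
    CS210 black
    CS310 gray
    CS310 black
  CS230 black
  CS420 gray
    CS301 gray
      CS201 gray
        CS250 gray
          CS250→CS310: CS310 black — skip
        CS250 black
      CS201 black
      CS301→CS310: CS310 black — skip
    CS301 black
    CS330 gray
      CS330→CS101: CS101 is gray → back edge
Back edge closes the cycle CS101 → CS420 → CS330 → CS101; its vertices are {CS101, CS330, CS420}.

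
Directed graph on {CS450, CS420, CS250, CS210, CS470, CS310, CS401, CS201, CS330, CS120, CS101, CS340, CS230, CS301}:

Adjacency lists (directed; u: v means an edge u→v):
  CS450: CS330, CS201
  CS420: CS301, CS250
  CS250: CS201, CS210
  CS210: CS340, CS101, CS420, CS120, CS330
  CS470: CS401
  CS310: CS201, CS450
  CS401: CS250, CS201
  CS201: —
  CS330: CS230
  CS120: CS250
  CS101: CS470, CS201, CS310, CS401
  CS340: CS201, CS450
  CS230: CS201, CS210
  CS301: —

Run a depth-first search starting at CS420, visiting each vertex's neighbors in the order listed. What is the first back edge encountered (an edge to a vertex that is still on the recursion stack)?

CS230→CS210

DFS from CS420 (visiting each vertex's neighbors in the order listed); mark gray on enter, black on exit:
CS420 gray
  CS301 gray
  CS301 black
  CS250 gray
    CS201 gray
    CS201 black
    CS210 gray
      CS340 gray
        CS340→CS201: CS201 black — skip
        CS450 gray
          CS330 gray
            CS230 gray
              CS230→CS201: CS201 black — skip
              CS230→CS210: CS210 is gray → back edge
First back edge: CS230 → CS210.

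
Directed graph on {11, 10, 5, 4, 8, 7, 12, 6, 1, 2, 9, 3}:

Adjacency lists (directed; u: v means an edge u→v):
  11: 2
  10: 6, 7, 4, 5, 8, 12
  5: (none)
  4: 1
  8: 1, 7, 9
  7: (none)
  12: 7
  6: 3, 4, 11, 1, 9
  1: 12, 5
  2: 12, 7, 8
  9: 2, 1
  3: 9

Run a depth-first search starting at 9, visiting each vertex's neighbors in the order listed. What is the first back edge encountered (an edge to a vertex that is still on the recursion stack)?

8→9

DFS from 9 (visiting each vertex's neighbors in the order listed); mark gray on enter, black on exit:
9 gray
  2 gray
    12 gray
      7 gray
      7 black
    12 black
    2→7: 7 black — skip
    8 gray
      1 gray
        1→12: 12 black — skip
        5 gray
        5 black
      1 black
      8→7: 7 black — skip
      8→9: 9 is gray → back edge
First back edge: 8 → 9.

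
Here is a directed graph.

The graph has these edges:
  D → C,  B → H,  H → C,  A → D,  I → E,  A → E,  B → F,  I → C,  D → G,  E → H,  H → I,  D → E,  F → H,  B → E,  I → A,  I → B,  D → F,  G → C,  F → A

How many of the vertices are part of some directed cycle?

A vertex is on a directed cycle iff it belongs to a strongly connected component of size ≥ 2 (or has a self-loop).
The vertices on cycles are {A, B, D, E, F, H, I} — 7 in total.

7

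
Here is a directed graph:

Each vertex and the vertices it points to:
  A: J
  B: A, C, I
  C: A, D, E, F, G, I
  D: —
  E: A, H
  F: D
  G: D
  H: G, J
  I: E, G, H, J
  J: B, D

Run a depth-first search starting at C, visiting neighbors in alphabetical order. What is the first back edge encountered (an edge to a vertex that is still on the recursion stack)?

B→A

DFS from C (visiting neighbors in alphabetical order); mark gray on enter, black on exit:
C gray
  A gray
    J gray
      B gray
        B→A: A is gray → back edge
First back edge: B → A.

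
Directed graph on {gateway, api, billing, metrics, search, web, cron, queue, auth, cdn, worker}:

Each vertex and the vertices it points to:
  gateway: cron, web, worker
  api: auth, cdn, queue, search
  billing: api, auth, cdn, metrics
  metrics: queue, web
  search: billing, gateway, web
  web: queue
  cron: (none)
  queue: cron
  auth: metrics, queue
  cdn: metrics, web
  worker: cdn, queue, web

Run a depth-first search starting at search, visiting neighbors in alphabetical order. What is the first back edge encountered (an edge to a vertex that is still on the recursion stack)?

DFS from search (visiting neighbors in alphabetical order); mark gray on enter, black on exit:
search gray
  billing gray
    api gray
      auth gray
        metrics gray
          queue gray
            cron gray
            cron black
          queue black
          web gray
            web→queue: queue black — skip
          web black
        metrics black
        auth→queue: queue black — skip
      auth black
      cdn gray
        cdn→metrics: metrics black — skip
        cdn→web: web black — skip
      cdn black
      api→queue: queue black — skip
      api→search: search is gray → back edge
First back edge: api → search.

api→search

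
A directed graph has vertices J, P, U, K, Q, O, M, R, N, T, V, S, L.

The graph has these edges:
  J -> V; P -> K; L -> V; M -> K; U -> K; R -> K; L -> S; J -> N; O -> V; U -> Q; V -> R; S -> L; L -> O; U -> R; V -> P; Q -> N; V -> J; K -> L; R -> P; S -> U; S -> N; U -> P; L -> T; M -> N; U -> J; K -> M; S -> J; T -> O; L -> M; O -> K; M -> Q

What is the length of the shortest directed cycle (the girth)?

2

For each vertex v, BFS finds the shortest path from v back to v.
The shortest such closed walk is L → S → L, length 2.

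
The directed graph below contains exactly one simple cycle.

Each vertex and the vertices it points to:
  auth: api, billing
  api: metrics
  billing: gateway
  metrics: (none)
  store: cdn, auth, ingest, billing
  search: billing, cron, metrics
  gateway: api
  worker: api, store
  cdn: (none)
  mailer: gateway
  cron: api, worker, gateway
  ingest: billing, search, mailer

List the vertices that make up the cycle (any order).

DFS with gray/black marking from worker:
worker gray
  api gray
    metrics gray
    metrics black
  api black
  store gray
    cdn gray
    cdn black
    auth gray
      auth→api: api black — skip
      billing gray
        gateway gray
          gateway→api: api black — skip
        gateway black
      billing black
    auth black
    ingest gray
      ingest→billing: billing black — skip
      search gray
        search→billing: billing black — skip
        cron gray
          cron→api: api black — skip
          cron→worker: worker is gray → back edge
Back edge closes the cycle worker → store → ingest → search → cron → worker; its vertices are {cron, store, ingest, search, worker}.

cron, store, ingest, search, worker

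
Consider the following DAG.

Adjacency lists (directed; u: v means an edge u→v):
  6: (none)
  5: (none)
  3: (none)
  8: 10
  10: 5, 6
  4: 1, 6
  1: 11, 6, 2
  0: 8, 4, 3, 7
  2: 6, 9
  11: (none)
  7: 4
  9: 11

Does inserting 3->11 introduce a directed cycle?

No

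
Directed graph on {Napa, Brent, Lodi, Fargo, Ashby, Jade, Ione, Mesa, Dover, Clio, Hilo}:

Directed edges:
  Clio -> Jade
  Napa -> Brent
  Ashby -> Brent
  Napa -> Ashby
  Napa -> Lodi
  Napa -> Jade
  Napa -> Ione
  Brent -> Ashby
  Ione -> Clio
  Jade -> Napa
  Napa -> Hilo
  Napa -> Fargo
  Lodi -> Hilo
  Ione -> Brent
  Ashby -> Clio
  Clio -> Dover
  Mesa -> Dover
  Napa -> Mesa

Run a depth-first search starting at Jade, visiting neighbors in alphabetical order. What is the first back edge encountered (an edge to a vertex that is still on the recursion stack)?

DFS from Jade (visiting neighbors in alphabetical order); mark gray on enter, black on exit:
Jade gray
  Napa gray
    Ashby gray
      Brent gray
        Brent→Ashby: Ashby is gray → back edge
First back edge: Brent → Ashby.

Brent->Ashby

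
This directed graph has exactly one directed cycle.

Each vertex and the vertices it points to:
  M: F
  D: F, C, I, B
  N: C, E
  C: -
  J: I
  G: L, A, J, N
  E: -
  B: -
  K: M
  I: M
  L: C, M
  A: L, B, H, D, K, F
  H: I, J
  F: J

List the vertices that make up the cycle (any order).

F, I, J, M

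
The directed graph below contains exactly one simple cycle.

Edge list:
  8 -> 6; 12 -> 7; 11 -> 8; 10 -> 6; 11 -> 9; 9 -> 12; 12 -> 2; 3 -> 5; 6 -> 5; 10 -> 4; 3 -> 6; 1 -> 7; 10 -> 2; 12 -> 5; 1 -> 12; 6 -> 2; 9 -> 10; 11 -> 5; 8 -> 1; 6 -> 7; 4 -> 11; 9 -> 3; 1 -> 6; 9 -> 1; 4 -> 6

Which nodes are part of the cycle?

4, 9, 10, 11

DFS with gray/black marking from 11:
11 gray
  9 gray
    3 gray
      5 gray
      5 black
      6 gray
        6→5: 5 black — skip
        2 gray
        2 black
        7 gray
        7 black
      6 black
    3 black
    12 gray
      12→7: 7 black — skip
      12→5: 5 black — skip
      12→2: 2 black — skip
    12 black
    10 gray
      10→6: 6 black — skip
      10→2: 2 black — skip
      4 gray
        4→11: 11 is gray → back edge
Back edge closes the cycle 11 → 9 → 10 → 4 → 11; its vertices are {4, 9, 10, 11}.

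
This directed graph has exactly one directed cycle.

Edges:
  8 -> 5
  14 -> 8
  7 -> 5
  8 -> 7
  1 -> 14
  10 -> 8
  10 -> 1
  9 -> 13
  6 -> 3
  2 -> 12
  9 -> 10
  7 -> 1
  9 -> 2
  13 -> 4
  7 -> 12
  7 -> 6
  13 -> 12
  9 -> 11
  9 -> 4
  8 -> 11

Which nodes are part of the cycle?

1, 7, 8, 14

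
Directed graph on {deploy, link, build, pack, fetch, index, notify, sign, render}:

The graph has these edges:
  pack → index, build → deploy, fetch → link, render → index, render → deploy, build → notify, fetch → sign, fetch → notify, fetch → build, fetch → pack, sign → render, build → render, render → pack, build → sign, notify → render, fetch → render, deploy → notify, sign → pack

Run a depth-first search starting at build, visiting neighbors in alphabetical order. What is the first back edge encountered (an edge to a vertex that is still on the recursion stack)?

render→deploy

DFS from build (visiting neighbors in alphabetical order); mark gray on enter, black on exit:
build gray
  deploy gray
    notify gray
      render gray
        render→deploy: deploy is gray → back edge
First back edge: render → deploy.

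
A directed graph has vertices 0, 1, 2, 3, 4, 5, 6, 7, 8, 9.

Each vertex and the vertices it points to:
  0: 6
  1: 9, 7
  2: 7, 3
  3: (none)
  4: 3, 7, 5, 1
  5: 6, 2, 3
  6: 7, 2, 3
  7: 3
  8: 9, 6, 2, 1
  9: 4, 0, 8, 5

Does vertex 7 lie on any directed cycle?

7 lies on a cycle iff there is a path from 7 back to itself.
Exploring from 7, it never reaches itself; equivalently, its strongly connected component is a singleton.

No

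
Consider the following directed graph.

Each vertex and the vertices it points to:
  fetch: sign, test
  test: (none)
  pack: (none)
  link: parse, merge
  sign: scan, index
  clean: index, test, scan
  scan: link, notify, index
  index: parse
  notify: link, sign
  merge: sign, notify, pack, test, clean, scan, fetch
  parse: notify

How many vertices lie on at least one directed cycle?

9

A vertex is on a directed cycle iff it belongs to a strongly connected component of size ≥ 2 (or has a self-loop).
The vertices on cycles are {link, scan, sign, clean, fetch, index, merge, parse, notify} — 9 in total.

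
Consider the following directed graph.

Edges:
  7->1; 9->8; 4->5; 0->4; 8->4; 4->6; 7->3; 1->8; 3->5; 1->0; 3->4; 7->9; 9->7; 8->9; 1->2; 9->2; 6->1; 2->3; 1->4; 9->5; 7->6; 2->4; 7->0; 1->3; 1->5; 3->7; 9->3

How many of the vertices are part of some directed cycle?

A vertex is on a directed cycle iff it belongs to a strongly connected component of size ≥ 2 (or has a self-loop).
The vertices on cycles are {0, 1, 2, 3, 4, 6, 7, 8, 9} — 9 in total.

9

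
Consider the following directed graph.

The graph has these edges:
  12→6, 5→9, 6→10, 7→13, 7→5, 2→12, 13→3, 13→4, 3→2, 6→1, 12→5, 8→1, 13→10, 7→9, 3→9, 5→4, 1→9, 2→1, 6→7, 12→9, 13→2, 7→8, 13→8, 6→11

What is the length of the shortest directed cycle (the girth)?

For each vertex v, BFS finds the shortest path from v back to v.
The shortest such closed walk is 13 → 2 → 12 → 6 → 7 → 13, length 5.

5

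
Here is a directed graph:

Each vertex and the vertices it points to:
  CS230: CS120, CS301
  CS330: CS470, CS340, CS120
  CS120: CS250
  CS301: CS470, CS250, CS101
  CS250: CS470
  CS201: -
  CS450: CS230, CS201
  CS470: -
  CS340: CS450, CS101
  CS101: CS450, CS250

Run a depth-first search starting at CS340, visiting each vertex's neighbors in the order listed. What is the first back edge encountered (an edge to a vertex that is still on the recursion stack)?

DFS from CS340 (visiting each vertex's neighbors in the order listed); mark gray on enter, black on exit:
CS340 gray
  CS450 gray
    CS230 gray
      CS120 gray
        CS250 gray
          CS470 gray
          CS470 black
        CS250 black
      CS120 black
      CS301 gray
        CS301→CS470: CS470 black — skip
        CS301→CS250: CS250 black — skip
        CS101 gray
          CS101→CS450: CS450 is gray → back edge
First back edge: CS101 → CS450.

CS101->CS450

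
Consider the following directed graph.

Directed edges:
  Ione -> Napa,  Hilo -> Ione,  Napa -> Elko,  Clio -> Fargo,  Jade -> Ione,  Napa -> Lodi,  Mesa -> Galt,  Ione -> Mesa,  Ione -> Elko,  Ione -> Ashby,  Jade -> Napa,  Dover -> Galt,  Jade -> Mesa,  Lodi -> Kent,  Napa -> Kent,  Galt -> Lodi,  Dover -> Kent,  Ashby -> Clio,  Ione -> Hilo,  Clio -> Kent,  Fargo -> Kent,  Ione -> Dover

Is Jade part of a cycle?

No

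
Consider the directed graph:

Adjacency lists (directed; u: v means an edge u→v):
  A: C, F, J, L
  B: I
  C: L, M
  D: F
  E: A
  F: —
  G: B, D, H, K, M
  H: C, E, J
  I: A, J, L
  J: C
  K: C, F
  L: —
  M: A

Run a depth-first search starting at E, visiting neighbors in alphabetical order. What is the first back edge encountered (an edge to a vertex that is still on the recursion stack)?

M→A

DFS from E (visiting neighbors in alphabetical order); mark gray on enter, black on exit:
E gray
  A gray
    C gray
      L gray
      L black
      M gray
        M→A: A is gray → back edge
First back edge: M → A.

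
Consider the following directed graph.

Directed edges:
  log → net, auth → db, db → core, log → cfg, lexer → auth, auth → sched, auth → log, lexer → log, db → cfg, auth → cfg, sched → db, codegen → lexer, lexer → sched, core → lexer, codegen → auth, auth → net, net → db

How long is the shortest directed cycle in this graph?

4

For each vertex v, BFS finds the shortest path from v back to v.
The shortest such closed walk is lexer → auth → db → core → lexer, length 4.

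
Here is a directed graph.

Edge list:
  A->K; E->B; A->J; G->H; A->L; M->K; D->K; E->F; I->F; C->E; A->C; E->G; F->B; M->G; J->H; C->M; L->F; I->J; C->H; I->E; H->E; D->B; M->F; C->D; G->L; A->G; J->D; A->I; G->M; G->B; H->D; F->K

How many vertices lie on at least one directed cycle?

A vertex is on a directed cycle iff it belongs to a strongly connected component of size ≥ 2 (or has a self-loop).
The vertices on cycles are {E, G, H, M} — 4 in total.

4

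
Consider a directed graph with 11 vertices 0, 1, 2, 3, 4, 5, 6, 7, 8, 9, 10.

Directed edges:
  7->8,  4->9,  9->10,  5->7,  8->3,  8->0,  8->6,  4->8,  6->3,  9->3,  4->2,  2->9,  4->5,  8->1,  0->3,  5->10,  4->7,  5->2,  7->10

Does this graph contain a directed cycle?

DFS with white/gray/black marking, starting from 5:
5 gray
  7 gray
    8 gray
      6 gray
        3 gray
        3 black
      6 black
      8→3: 3 black — skip
      1 gray
      1 black
      0 gray
        0→3: 3 black — skip
      0 black
    8 black
    10 gray
    10 black
  7 black
  5→10: 10 black — skip
  2 gray
    9 gray
      9→3: 3 black — skip
      9→10: 10 black — skip
    9 black
  2 black
5 black
4 gray
  4→5: 5 black — skip
  4→2: 2 black — skip
  4→8: 8 black — skip
  4→9: 9 black — skip
  4→7: 7 black — skip
4 black
Every edge goes to a white or black vertex — no back edge, so the graph is acyclic.

No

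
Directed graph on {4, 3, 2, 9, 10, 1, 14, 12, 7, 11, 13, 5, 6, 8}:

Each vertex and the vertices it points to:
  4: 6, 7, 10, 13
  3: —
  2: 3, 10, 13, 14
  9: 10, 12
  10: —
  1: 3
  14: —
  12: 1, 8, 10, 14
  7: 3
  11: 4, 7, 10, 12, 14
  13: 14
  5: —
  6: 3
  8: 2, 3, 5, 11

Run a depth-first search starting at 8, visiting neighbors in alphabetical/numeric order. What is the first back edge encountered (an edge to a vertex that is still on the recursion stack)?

12->8

DFS from 8 (visiting neighbors in alphabetical/numeric order); mark gray on enter, black on exit:
8 gray
  2 gray
    3 gray
    3 black
    10 gray
    10 black
    13 gray
      14 gray
      14 black
    13 black
    2→14: 14 black — skip
  2 black
  8→3: 3 black — skip
  5 gray
  5 black
  11 gray
    4 gray
      6 gray
        6→3: 3 black — skip
      6 black
      7 gray
        7→3: 3 black — skip
      7 black
      4→10: 10 black — skip
      4→13: 13 black — skip
    4 black
    11→7: 7 black — skip
    11→10: 10 black — skip
    12 gray
      1 gray
        1→3: 3 black — skip
      1 black
      12→8: 8 is gray → back edge
First back edge: 12 → 8.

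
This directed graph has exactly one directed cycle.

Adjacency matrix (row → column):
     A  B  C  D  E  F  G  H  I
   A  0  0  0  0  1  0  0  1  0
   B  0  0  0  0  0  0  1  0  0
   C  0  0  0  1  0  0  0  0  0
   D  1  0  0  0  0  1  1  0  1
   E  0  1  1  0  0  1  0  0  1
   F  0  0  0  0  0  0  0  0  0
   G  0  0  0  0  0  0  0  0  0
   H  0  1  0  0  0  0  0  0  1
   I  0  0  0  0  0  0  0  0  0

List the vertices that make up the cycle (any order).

A, C, D, E

DFS with gray/black marking from A:
A gray
  E gray
    F gray
    F black
    I gray
    I black
    B gray
      G gray
      G black
    B black
    C gray
      D gray
        D→I: I black — skip
        D→G: G black — skip
        D→A: A is gray → back edge
Back edge closes the cycle A → E → C → D → A; its vertices are {A, C, D, E}.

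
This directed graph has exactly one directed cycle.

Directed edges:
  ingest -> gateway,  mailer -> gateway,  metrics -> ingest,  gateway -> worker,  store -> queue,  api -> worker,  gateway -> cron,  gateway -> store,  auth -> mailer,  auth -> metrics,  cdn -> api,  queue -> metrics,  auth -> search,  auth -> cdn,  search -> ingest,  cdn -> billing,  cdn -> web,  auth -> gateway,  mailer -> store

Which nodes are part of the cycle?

DFS with gray/black marking from gateway:
gateway gray
  cron gray
  cron black
  worker gray
  worker black
  store gray
    queue gray
      metrics gray
        ingest gray
          ingest→gateway: gateway is gray → back edge
Back edge closes the cycle gateway → store → queue → metrics → ingest → gateway; its vertices are {queue, store, ingest, gateway, metrics}.

queue, store, ingest, gateway, metrics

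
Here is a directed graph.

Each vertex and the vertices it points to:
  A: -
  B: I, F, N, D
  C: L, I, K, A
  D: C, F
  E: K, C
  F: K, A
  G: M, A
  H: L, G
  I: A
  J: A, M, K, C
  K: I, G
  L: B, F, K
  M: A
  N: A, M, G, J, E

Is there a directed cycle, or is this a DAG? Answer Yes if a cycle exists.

DFS with white/gray/black marking, starting from I:
I gray
  A gray
  A black
I black
B gray
  B→I: I black — skip
  F gray
    K gray
      K→I: I black — skip
      G gray
        M gray
          M→A: A black — skip
        M black
        G→A: A black — skip
      G black
    K black
    F→A: A black — skip
  F black
  N gray
    N→A: A black — skip
    N→M: M black — skip
    N→G: G black — skip
    J gray
      J→A: A black — skip
      J→M: M black — skip
      J→K: K black — skip
      C gray
        L gray
          L→B: B is gray → back edge
Back edge found, so a cycle exists: B → N → J → C → L → B.

Yes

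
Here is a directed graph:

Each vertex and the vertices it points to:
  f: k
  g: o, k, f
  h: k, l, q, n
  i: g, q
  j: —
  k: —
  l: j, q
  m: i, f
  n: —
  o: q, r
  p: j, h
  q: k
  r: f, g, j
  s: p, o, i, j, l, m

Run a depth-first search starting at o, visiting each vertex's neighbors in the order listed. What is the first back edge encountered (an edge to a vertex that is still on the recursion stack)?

g→o

DFS from o (visiting each vertex's neighbors in the order listed); mark gray on enter, black on exit:
o gray
  q gray
    k gray
    k black
  q black
  r gray
    f gray
      f→k: k black — skip
    f black
    g gray
      g→o: o is gray → back edge
First back edge: g → o.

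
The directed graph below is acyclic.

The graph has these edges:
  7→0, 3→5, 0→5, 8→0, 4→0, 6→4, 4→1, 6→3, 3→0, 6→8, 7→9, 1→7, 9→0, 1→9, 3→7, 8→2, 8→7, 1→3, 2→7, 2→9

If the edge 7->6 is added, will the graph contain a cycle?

Adding 7→6 creates a cycle iff 6 can already reach 7.
Path from 6: 6 → 8 → 7.
So 6 → … → 7 → 6 is a cycle.

Yes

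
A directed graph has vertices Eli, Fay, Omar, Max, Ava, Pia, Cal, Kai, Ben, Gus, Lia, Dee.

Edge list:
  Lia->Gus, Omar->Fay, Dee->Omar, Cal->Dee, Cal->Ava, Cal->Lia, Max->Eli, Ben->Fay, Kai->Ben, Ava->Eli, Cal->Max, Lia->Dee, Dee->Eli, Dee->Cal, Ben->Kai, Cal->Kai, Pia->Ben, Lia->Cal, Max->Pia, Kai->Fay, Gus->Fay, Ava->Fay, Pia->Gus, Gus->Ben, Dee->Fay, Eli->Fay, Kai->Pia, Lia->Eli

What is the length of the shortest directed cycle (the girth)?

2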